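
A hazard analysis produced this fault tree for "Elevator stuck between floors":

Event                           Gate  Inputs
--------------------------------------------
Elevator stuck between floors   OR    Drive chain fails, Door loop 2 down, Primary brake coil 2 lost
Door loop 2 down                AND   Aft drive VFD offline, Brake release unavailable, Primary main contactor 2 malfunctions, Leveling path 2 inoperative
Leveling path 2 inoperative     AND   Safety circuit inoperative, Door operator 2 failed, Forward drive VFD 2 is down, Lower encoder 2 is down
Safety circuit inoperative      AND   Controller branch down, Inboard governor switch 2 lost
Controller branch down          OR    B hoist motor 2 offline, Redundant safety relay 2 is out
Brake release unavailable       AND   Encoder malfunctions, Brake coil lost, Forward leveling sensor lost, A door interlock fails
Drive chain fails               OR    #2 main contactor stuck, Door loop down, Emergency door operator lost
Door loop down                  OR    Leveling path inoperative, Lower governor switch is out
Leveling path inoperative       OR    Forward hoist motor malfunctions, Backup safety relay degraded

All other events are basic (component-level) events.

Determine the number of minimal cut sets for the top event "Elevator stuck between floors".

Leveling path inoperative [OR]: union of children's cut sets → 2 cut set(s).
Door loop down [OR]: union of children's cut sets → 3 cut set(s).
Drive chain fails [OR]: union of children's cut sets → 5 cut set(s).
Brake release unavailable [AND]: one cut set from each child combined → 1 × 1 × 1 × 1 = 1 cut set(s).
Controller branch down [OR]: union of children's cut sets → 2 cut set(s).
Safety circuit inoperative [AND]: one cut set from each child combined → 2 × 1 = 2 cut set(s).
Leveling path 2 inoperative [AND]: one cut set from each child combined → 2 × 1 × 1 × 1 = 2 cut set(s).
Door loop 2 down [AND]: one cut set from each child combined → 1 × 1 × 1 × 2 = 2 cut set(s).
Elevator stuck between floors [OR]: union of children's cut sets → 8 cut set(s).
Minimal cut sets: {#2 main contactor stuck}; {Forward hoist motor malfunctions}; {Backup safety relay degraded}; {Lower governor switch is out}; {Emergency door operator lost}; {A door interlock fails, Aft drive VFD offline, B hoist motor 2 offline, Brake coil lost, Door operator 2 failed, Encoder malfunctions, Forward drive VFD 2 is down, Forward leveling sensor lost, Inboard governor switch 2 lost, Lower encoder 2 is down, Primary main contactor 2 malfunctions}; {A door interlock fails, Aft drive VFD offline, Brake coil lost, Door operator 2 failed, Encoder malfunctions, Forward drive VFD 2 is down, Forward leveling sensor lost, Inboard governor switch 2 lost, Lower encoder 2 is down, Primary main contactor 2 malfunctions, Redundant safety relay 2 is out}; {Primary brake coil 2 lost}.

8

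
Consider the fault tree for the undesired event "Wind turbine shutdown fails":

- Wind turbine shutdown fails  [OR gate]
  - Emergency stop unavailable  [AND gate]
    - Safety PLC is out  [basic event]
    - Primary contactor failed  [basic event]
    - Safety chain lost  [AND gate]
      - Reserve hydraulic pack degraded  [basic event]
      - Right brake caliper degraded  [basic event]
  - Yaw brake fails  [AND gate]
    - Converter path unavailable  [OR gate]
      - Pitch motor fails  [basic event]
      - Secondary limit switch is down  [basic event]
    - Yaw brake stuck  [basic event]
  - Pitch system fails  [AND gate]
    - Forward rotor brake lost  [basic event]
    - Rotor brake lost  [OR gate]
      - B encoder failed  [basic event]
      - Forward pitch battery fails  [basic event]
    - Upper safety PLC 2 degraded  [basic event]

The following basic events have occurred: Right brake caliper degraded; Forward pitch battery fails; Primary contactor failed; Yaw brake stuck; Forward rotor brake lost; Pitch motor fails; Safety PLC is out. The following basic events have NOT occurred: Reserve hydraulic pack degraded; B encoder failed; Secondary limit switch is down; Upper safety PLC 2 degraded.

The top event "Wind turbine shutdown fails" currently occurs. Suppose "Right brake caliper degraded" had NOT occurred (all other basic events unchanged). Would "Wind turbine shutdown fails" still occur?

Yes

Counterfactual: set "Right brake caliper degraded" to not occurred.
Safety chain lost [AND]: Reserve hydraulic pack degraded=not, Right brake caliper degraded=not → not all inputs occur → does not occur.
Emergency stop unavailable [AND]: Safety PLC is out=occurs, Primary contactor failed=occurs, Safety chain lost=not → not all inputs occur → does not occur.
Converter path unavailable [OR]: Pitch motor fails=occurs, Secondary limit switch is down=not → at least one input occurs → occurs.
Yaw brake fails [AND]: Converter path unavailable=occurs, Yaw brake stuck=occurs → all inputs occur → occurs.
Rotor brake lost [OR]: B encoder failed=not, Forward pitch battery fails=occurs → at least one input occurs → occurs.
Pitch system fails [AND]: Forward rotor brake lost=occurs, Rotor brake lost=occurs, Upper safety PLC 2 degraded=not → not all inputs occur → does not occur.
Wind turbine shutdown fails [OR]: Emergency stop unavailable=not, Yaw brake fails=occurs, Pitch system fails=not → at least one input occurs → occurs.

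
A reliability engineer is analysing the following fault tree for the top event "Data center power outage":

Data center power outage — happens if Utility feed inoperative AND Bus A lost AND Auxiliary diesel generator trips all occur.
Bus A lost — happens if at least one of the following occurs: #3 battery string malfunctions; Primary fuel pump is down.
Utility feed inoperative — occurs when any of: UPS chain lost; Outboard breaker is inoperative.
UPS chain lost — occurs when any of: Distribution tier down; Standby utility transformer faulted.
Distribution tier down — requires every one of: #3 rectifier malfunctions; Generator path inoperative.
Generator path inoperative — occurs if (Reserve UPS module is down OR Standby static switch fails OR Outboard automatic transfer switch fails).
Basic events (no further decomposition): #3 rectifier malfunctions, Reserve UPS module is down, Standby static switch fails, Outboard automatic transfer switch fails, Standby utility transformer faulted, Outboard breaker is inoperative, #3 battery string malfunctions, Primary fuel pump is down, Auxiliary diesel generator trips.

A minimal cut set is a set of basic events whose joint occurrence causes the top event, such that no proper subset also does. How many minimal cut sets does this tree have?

10

Generator path inoperative [OR]: union of children's cut sets → 3 cut set(s).
Distribution tier down [AND]: one cut set from each child combined → 1 × 3 = 3 cut set(s).
UPS chain lost [OR]: union of children's cut sets → 4 cut set(s).
Utility feed inoperative [OR]: union of children's cut sets → 5 cut set(s).
Bus A lost [OR]: union of children's cut sets → 2 cut set(s).
Data center power outage [AND]: one cut set from each child combined → 5 × 2 × 1 = 10 cut set(s).
Minimal cut sets: {#3 battery string malfunctions, #3 rectifier malfunctions, Auxiliary diesel generator trips, Reserve UPS module is down}; {#3 rectifier malfunctions, Auxiliary diesel generator trips, Primary fuel pump is down, Reserve UPS module is down}; {#3 battery string malfunctions, #3 rectifier malfunctions, Auxiliary diesel generator trips, Standby static switch fails}; {#3 rectifier malfunctions, Auxiliary diesel generator trips, Primary fuel pump is down, Standby static switch fails}; {#3 battery string malfunctions, #3 rectifier malfunctions, Auxiliary diesel generator trips, Outboard automatic transfer switch fails}; {#3 rectifier malfunctions, Auxiliary diesel generator trips, Outboard automatic transfer switch fails, Primary fuel pump is down}; {#3 battery string malfunctions, Auxiliary diesel generator trips, Standby utility transformer faulted}; {Auxiliary diesel generator trips, Primary fuel pump is down, Standby utility transformer faulted}; {#3 battery string malfunctions, Auxiliary diesel generator trips, Outboard breaker is inoperative}; {Auxiliary diesel generator trips, Outboard breaker is inoperative, Primary fuel pump is down}.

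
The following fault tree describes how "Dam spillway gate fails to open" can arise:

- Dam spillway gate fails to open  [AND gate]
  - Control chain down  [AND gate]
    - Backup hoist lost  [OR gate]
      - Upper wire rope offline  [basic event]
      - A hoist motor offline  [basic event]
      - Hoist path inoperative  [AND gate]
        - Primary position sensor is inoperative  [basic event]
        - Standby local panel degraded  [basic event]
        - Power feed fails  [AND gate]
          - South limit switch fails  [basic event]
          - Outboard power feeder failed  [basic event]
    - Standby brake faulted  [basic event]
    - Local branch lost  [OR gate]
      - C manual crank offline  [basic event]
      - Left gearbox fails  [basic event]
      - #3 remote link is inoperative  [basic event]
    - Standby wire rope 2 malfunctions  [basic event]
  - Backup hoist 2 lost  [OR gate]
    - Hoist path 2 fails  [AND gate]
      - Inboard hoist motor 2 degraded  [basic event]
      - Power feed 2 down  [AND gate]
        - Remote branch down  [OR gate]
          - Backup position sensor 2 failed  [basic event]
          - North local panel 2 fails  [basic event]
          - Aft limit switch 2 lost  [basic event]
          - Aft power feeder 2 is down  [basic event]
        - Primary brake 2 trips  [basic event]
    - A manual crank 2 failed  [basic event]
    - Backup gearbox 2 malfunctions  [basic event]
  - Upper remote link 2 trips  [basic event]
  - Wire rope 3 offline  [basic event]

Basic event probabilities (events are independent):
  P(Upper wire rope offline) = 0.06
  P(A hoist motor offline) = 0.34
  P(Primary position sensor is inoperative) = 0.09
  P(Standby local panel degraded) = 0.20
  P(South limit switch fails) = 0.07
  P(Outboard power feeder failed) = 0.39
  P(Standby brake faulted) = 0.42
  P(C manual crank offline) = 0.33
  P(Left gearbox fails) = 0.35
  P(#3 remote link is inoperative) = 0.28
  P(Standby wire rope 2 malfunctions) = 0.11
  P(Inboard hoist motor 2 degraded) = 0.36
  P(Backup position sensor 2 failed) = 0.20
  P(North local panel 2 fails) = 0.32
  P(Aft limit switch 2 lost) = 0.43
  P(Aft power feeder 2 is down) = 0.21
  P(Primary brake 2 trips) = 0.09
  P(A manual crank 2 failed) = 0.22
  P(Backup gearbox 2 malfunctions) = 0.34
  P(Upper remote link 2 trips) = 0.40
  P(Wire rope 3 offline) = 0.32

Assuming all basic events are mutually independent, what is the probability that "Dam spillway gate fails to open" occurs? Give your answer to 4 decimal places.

P(Power feed fails) [AND] = 0.07 × 0.39 = 0.027300
P(Hoist path inoperative) [AND] = 0.09 × 0.20 × 0.027300 = 0.000491
P(Backup hoist lost) [OR] = 1 − (1−0.06) × (1−0.34) × (1−0.000491) = 0.379905
P(Local branch lost) [OR] = 1 − (1−0.33) × (1−0.35) × (1−0.28) = 0.686440
P(Control chain down) [AND] = 0.379905 × 0.42 × 0.686440 × 0.11 = 0.012048
P(Remote branch down) [OR] = 1 − (1−0.20) × (1−0.32) × (1−0.43) × (1−0.21) = 0.755037
P(Power feed 2 down) [AND] = 0.755037 × 0.09 = 0.067953
P(Hoist path 2 fails) [AND] = 0.36 × 0.067953 = 0.024463
P(Backup hoist 2 lost) [OR] = 1 − (1−0.024463) × (1−0.22) × (1−0.34) = 0.497794
P(Dam spillway gate fails to open) [AND] = 0.012048 × 0.497794 × 0.40 × 0.32 = 0.000768
Rounded to 4 decimal places: P(Dam spillway gate fails to open) ≈ 0.0008.

0.0008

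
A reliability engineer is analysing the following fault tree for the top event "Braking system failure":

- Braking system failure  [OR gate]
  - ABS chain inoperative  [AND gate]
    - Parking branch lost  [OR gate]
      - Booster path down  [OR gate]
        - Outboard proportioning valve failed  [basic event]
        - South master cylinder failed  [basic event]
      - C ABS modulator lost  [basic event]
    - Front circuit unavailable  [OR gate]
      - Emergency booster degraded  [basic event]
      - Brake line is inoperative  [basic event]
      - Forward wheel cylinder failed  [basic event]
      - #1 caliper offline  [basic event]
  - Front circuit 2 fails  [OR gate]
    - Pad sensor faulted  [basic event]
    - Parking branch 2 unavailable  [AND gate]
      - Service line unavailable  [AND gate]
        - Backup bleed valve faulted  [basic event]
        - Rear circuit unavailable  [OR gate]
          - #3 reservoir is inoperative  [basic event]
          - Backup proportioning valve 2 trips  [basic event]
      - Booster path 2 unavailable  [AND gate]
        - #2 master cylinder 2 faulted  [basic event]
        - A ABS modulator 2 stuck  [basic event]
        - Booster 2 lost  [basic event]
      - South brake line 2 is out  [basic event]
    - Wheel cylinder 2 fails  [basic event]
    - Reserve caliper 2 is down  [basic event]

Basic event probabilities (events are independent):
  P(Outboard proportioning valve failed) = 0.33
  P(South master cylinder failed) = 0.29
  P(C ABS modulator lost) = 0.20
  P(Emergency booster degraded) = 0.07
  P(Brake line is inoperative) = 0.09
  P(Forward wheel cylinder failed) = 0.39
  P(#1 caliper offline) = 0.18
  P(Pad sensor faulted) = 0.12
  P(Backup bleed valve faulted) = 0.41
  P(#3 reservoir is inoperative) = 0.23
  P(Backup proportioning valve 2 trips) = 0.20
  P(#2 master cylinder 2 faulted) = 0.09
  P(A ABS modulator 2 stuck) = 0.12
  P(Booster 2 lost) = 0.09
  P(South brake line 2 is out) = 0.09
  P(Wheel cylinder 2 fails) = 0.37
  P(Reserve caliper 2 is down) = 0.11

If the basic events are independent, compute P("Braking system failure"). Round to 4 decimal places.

0.6828

P(Booster path down) [OR] = 1 − (1−0.33) × (1−0.29) = 0.524300
P(Parking branch lost) [OR] = 1 − (1−0.524300) × (1−0.20) = 0.619440
P(Front circuit unavailable) [OR] = 1 − (1−0.07) × (1−0.09) × (1−0.39) × (1−0.18) = 0.576681
P(ABS chain inoperative) [AND] = 0.619440 × 0.576681 = 0.357219
P(Rear circuit unavailable) [OR] = 1 − (1−0.23) × (1−0.20) = 0.384000
P(Service line unavailable) [AND] = 0.41 × 0.384000 = 0.157440
P(Booster path 2 unavailable) [AND] = 0.09 × 0.12 × 0.09 = 0.000972
P(Parking branch 2 unavailable) [AND] = 0.157440 × 0.000972 × 0.09 = 0.000014
P(Front circuit 2 fails) [OR] = 1 − (1−0.12) × (1−0.000014) × (1−0.37) × (1−0.11) = 0.506591
P(Braking system failure) [OR] = 1 − (1−0.357219) × (1−0.506591) = 0.682846
Rounded to 4 decimal places: P(Braking system failure) ≈ 0.6828.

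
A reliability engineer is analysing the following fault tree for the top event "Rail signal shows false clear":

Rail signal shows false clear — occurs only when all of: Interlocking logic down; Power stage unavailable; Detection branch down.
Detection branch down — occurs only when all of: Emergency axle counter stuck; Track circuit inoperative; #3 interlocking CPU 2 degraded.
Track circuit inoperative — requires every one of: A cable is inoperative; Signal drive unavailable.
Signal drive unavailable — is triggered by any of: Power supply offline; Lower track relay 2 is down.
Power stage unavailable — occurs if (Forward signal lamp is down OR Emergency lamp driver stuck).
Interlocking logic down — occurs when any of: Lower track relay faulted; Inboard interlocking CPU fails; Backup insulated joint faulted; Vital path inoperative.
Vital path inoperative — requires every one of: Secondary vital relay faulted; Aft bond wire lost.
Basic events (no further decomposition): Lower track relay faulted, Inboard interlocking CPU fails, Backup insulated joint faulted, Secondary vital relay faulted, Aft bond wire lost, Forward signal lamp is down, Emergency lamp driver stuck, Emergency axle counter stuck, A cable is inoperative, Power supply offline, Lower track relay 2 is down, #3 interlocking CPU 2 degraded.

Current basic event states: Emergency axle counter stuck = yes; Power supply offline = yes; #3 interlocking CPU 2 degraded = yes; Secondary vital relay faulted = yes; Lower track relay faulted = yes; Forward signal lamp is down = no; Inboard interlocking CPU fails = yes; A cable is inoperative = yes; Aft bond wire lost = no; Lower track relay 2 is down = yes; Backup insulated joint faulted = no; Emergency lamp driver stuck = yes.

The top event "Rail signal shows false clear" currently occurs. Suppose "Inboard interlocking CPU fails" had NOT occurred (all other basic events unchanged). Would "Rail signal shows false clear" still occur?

Yes

Counterfactual: set "Inboard interlocking CPU fails" to not occurred.
Vital path inoperative [AND]: Secondary vital relay faulted=occurs, Aft bond wire lost=not → not all inputs occur → does not occur.
Interlocking logic down [OR]: Lower track relay faulted=occurs, Inboard interlocking CPU fails=not, Backup insulated joint faulted=not, Vital path inoperative=not → at least one input occurs → occurs.
Power stage unavailable [OR]: Forward signal lamp is down=not, Emergency lamp driver stuck=occurs → at least one input occurs → occurs.
Signal drive unavailable [OR]: Power supply offline=occurs, Lower track relay 2 is down=occurs → at least one input occurs → occurs.
Track circuit inoperative [AND]: A cable is inoperative=occurs, Signal drive unavailable=occurs → all inputs occur → occurs.
Detection branch down [AND]: Emergency axle counter stuck=occurs, Track circuit inoperative=occurs, #3 interlocking CPU 2 degraded=occurs → all inputs occur → occurs.
Rail signal shows false clear [AND]: Interlocking logic down=occurs, Power stage unavailable=occurs, Detection branch down=occurs → all inputs occur → occurs.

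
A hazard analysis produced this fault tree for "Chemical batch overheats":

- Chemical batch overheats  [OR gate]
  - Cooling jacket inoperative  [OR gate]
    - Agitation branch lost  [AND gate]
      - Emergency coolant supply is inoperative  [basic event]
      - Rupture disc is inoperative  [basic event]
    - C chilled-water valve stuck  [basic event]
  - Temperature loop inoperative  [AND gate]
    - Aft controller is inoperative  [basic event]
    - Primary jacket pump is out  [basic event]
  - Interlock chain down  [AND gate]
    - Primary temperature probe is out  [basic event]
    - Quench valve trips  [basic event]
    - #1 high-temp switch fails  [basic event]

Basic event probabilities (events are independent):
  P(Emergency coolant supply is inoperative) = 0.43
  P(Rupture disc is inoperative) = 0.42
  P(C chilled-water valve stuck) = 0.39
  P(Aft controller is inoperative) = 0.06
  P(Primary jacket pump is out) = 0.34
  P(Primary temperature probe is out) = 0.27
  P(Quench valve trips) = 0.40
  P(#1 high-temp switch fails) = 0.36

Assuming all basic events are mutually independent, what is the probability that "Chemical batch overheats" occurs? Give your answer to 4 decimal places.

0.5294

P(Agitation branch lost) [AND] = 0.43 × 0.42 = 0.180600
P(Cooling jacket inoperative) [OR] = 1 − (1−0.180600) × (1−0.39) = 0.500166
P(Temperature loop inoperative) [AND] = 0.06 × 0.34 = 0.020400
P(Interlock chain down) [AND] = 0.27 × 0.40 × 0.36 = 0.038880
P(Chemical batch overheats) [OR] = 1 − (1−0.500166) × (1−0.020400) × (1−0.038880) = 0.529400
Rounded to 4 decimal places: P(Chemical batch overheats) ≈ 0.5294.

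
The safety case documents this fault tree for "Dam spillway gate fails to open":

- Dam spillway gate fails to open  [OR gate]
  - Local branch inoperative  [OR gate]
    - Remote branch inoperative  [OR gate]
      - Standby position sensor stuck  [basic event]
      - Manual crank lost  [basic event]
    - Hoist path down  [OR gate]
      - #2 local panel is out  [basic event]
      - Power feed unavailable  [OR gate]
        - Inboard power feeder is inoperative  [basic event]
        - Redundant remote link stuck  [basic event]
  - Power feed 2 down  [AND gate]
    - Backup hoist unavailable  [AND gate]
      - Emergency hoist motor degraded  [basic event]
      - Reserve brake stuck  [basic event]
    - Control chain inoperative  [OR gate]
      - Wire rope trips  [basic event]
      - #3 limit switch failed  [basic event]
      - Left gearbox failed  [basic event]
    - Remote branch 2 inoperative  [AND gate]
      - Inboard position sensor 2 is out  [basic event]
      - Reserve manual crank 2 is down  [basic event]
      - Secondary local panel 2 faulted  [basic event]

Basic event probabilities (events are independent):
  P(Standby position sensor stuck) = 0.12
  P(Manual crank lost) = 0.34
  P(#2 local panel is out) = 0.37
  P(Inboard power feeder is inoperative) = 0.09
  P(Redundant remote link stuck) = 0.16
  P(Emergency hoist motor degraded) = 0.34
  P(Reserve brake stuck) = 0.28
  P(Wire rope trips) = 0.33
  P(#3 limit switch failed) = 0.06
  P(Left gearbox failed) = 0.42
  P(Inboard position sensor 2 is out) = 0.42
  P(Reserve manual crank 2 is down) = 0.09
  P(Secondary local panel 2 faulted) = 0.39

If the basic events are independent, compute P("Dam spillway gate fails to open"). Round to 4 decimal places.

P(Remote branch inoperative) [OR] = 1 − (1−0.12) × (1−0.34) = 0.419200
P(Power feed unavailable) [OR] = 1 − (1−0.09) × (1−0.16) = 0.235600
P(Hoist path down) [OR] = 1 − (1−0.37) × (1−0.235600) = 0.518428
P(Local branch inoperative) [OR] = 1 − (1−0.419200) × (1−0.518428) = 0.720303
P(Backup hoist unavailable) [AND] = 0.34 × 0.28 = 0.095200
P(Control chain inoperative) [OR] = 1 − (1−0.33) × (1−0.06) × (1−0.42) = 0.634716
P(Remote branch 2 inoperative) [AND] = 0.42 × 0.09 × 0.39 = 0.014742
P(Power feed 2 down) [AND] = 0.095200 × 0.634716 × 0.014742 = 0.000891
P(Dam spillway gate fails to open) [OR] = 1 − (1−0.720303) × (1−0.000891) = 0.720552
Rounded to 4 decimal places: P(Dam spillway gate fails to open) ≈ 0.7206.

0.7206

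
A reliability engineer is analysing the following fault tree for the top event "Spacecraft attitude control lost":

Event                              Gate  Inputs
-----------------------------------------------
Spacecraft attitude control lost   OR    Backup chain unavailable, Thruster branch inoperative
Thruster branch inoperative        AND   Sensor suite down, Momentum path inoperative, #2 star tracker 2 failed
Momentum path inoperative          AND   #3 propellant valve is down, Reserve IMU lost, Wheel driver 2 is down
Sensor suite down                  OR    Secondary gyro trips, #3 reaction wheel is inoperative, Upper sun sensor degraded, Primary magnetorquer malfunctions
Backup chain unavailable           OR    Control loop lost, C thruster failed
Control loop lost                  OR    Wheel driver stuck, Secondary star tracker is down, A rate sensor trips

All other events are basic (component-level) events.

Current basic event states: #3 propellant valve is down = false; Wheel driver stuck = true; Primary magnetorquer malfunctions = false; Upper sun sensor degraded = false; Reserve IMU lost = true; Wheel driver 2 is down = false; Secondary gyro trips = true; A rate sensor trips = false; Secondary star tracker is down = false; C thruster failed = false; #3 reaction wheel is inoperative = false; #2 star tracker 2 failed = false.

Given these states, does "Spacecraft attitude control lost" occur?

Yes

Control loop lost [OR]: Wheel driver stuck=occurs, Secondary star tracker is down=not, A rate sensor trips=not → at least one input occurs → occurs.
Backup chain unavailable [OR]: Control loop lost=occurs, C thruster failed=not → at least one input occurs → occurs.
Sensor suite down [OR]: Secondary gyro trips=occurs, #3 reaction wheel is inoperative=not, Upper sun sensor degraded=not, Primary magnetorquer malfunctions=not → at least one input occurs → occurs.
Momentum path inoperative [AND]: #3 propellant valve is down=not, Reserve IMU lost=occurs, Wheel driver 2 is down=not → not all inputs occur → does not occur.
Thruster branch inoperative [AND]: Sensor suite down=occurs, Momentum path inoperative=not, #2 star tracker 2 failed=not → not all inputs occur → does not occur.
Spacecraft attitude control lost [OR]: Backup chain unavailable=occurs, Thruster branch inoperative=not → at least one input occurs → occurs.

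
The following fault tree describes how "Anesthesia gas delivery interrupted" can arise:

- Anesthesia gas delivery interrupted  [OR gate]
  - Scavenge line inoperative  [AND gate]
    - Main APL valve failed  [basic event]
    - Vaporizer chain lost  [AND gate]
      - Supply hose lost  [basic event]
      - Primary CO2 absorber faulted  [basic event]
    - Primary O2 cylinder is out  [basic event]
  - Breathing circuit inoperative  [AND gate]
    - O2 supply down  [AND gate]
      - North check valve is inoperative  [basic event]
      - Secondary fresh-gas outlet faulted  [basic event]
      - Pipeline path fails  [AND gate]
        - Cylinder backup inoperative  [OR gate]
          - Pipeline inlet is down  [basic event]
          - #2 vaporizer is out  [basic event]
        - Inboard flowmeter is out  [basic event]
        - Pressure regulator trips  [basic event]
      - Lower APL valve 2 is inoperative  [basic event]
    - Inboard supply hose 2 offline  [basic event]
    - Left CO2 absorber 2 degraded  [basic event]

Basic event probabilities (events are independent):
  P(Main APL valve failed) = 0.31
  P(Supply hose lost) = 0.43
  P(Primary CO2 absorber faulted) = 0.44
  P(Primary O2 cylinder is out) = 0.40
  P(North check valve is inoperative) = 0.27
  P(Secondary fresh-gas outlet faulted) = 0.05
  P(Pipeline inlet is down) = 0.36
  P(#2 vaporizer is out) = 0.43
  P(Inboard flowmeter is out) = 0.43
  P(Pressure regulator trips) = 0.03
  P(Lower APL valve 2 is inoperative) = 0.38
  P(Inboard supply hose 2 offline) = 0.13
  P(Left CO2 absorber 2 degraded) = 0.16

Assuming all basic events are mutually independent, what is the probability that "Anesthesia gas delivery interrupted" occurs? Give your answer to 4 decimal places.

0.0235

P(Vaporizer chain lost) [AND] = 0.43 × 0.44 = 0.189200
P(Scavenge line inoperative) [AND] = 0.31 × 0.189200 × 0.40 = 0.023461
P(Cylinder backup inoperative) [OR] = 1 − (1−0.36) × (1−0.43) = 0.635200
P(Pipeline path fails) [AND] = 0.635200 × 0.43 × 0.03 = 0.008194
P(O2 supply down) [AND] = 0.27 × 0.05 × 0.008194 × 0.38 = 0.000042
P(Breathing circuit inoperative) [AND] = 0.000042 × 0.13 × 0.16 = 0.000001
P(Anesthesia gas delivery interrupted) [OR] = 1 − (1−0.023461) × (1−0.000001) = 0.023462
Rounded to 4 decimal places: P(Anesthesia gas delivery interrupted) ≈ 0.0235.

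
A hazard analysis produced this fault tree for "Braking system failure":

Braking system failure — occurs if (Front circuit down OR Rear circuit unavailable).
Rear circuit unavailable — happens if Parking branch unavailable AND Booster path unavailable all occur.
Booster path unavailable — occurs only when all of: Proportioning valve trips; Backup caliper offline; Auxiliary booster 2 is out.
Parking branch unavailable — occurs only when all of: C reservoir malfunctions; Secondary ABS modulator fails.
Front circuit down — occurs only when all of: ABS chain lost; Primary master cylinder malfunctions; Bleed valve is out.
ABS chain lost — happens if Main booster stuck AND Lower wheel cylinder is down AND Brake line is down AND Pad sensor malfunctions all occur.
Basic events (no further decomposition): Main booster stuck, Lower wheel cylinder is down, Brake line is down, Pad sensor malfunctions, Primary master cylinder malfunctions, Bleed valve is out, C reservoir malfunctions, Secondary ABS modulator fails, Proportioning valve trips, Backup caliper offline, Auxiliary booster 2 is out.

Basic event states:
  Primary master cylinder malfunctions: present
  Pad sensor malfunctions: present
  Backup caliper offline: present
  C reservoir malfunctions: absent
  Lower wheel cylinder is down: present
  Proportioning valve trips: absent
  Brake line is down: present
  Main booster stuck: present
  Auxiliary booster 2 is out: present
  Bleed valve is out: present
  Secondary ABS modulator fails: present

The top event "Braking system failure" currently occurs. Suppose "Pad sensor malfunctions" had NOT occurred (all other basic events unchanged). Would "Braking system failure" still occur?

No

Counterfactual: set "Pad sensor malfunctions" to not occurred.
ABS chain lost [AND]: Main booster stuck=occurs, Lower wheel cylinder is down=occurs, Brake line is down=occurs, Pad sensor malfunctions=not → not all inputs occur → does not occur.
Front circuit down [AND]: ABS chain lost=not, Primary master cylinder malfunctions=occurs, Bleed valve is out=occurs → not all inputs occur → does not occur.
Parking branch unavailable [AND]: C reservoir malfunctions=not, Secondary ABS modulator fails=occurs → not all inputs occur → does not occur.
Booster path unavailable [AND]: Proportioning valve trips=not, Backup caliper offline=occurs, Auxiliary booster 2 is out=occurs → not all inputs occur → does not occur.
Rear circuit unavailable [AND]: Parking branch unavailable=not, Booster path unavailable=not → not all inputs occur → does not occur.
Braking system failure [OR]: Front circuit down=not, Rear circuit unavailable=not → no input occurs → does not occur.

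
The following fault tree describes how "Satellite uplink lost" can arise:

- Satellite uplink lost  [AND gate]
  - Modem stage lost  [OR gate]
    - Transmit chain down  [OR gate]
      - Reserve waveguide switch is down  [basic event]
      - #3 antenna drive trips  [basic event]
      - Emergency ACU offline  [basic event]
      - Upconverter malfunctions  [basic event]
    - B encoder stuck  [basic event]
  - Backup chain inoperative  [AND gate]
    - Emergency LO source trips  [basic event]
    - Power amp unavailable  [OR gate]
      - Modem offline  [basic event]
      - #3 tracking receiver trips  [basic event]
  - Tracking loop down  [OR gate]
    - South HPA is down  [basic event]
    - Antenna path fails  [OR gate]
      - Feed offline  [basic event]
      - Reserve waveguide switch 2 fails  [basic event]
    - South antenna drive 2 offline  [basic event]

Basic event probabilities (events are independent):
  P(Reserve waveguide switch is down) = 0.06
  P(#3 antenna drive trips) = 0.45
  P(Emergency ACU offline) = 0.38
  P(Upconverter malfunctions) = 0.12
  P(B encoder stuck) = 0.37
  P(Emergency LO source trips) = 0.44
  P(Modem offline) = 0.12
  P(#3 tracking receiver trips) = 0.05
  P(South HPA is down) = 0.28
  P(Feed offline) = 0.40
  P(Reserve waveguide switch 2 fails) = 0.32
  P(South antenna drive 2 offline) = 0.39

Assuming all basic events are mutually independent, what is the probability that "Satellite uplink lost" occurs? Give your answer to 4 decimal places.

P(Transmit chain down) [OR] = 1 − (1−0.06) × (1−0.45) × (1−0.38) × (1−0.12) = 0.717925
P(Modem stage lost) [OR] = 1 − (1−0.717925) × (1−0.37) = 0.822293
P(Power amp unavailable) [OR] = 1 − (1−0.12) × (1−0.05) = 0.164000
P(Backup chain inoperative) [AND] = 0.44 × 0.164000 = 0.072160
P(Antenna path fails) [OR] = 1 − (1−0.40) × (1−0.32) = 0.592000
P(Tracking loop down) [OR] = 1 − (1−0.28) × (1−0.592000) × (1−0.39) = 0.820806
P(Satellite uplink lost) [AND] = 0.822293 × 0.072160 × 0.820806 = 0.048704
Rounded to 4 decimal places: P(Satellite uplink lost) ≈ 0.0487.

0.0487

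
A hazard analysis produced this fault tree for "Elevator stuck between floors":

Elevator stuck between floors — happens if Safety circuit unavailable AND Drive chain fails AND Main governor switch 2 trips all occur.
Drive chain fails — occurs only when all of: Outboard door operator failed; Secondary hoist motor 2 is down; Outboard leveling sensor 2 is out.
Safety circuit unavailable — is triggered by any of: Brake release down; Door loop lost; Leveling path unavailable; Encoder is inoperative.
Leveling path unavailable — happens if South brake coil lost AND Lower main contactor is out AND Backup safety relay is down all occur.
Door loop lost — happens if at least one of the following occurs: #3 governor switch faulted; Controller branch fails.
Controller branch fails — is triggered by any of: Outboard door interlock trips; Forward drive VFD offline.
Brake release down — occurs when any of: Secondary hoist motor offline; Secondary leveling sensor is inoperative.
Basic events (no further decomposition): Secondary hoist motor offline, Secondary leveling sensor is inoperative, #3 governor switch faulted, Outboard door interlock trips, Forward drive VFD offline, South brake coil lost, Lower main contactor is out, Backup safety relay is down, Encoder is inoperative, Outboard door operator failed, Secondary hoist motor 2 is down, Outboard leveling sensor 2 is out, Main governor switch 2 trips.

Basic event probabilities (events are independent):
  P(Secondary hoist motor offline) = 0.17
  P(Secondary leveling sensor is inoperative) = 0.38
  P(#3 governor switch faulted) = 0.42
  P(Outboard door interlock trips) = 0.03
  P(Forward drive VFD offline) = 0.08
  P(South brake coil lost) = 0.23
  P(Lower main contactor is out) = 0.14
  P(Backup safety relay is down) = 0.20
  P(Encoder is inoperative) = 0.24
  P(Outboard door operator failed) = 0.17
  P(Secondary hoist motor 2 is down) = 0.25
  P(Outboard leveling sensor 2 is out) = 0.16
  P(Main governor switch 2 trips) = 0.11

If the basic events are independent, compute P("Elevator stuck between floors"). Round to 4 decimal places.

P(Brake release down) [OR] = 1 − (1−0.17) × (1−0.38) = 0.485400
P(Controller branch fails) [OR] = 1 − (1−0.03) × (1−0.08) = 0.107600
P(Door loop lost) [OR] = 1 − (1−0.42) × (1−0.107600) = 0.482408
P(Leveling path unavailable) [AND] = 0.23 × 0.14 × 0.20 = 0.006440
P(Safety circuit unavailable) [OR] = 1 − (1−0.485400) × (1−0.482408) × (1−0.006440) × (1−0.24) = 0.798875
P(Drive chain fails) [AND] = 0.17 × 0.25 × 0.16 = 0.006800
P(Elevator stuck between floors) [AND] = 0.798875 × 0.006800 × 0.11 = 0.000598
Rounded to 4 decimal places: P(Elevator stuck between floors) ≈ 0.0006.

0.0006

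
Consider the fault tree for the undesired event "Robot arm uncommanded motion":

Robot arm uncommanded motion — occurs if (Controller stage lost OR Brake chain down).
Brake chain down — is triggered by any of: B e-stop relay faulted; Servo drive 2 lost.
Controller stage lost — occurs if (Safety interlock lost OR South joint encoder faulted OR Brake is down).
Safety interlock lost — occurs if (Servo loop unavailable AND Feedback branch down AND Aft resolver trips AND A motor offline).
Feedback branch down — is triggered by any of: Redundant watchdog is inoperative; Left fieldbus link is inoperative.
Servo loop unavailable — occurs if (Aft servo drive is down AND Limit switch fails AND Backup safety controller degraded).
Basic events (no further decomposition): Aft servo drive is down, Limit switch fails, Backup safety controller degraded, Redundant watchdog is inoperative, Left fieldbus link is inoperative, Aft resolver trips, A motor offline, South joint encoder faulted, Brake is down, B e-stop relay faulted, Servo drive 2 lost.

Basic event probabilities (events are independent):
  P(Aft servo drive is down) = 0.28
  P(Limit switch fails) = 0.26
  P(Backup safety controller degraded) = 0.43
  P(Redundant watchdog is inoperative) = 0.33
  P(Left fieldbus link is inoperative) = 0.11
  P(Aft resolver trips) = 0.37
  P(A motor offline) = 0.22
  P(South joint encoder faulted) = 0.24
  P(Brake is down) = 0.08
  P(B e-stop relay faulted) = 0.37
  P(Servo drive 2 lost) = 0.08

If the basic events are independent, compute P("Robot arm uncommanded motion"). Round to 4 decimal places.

P(Servo loop unavailable) [AND] = 0.28 × 0.26 × 0.43 = 0.031304
P(Feedback branch down) [OR] = 1 − (1−0.33) × (1−0.11) = 0.403700
P(Safety interlock lost) [AND] = 0.031304 × 0.403700 × 0.37 × 0.22 = 0.001029
P(Controller stage lost) [OR] = 1 − (1−0.001029) × (1−0.24) × (1−0.08) = 0.301519
P(Brake chain down) [OR] = 1 − (1−0.37) × (1−0.08) = 0.420400
P(Robot arm uncommanded motion) [OR] = 1 − (1−0.301519) × (1−0.420400) = 0.595160
Rounded to 4 decimal places: P(Robot arm uncommanded motion) ≈ 0.5952.

0.5952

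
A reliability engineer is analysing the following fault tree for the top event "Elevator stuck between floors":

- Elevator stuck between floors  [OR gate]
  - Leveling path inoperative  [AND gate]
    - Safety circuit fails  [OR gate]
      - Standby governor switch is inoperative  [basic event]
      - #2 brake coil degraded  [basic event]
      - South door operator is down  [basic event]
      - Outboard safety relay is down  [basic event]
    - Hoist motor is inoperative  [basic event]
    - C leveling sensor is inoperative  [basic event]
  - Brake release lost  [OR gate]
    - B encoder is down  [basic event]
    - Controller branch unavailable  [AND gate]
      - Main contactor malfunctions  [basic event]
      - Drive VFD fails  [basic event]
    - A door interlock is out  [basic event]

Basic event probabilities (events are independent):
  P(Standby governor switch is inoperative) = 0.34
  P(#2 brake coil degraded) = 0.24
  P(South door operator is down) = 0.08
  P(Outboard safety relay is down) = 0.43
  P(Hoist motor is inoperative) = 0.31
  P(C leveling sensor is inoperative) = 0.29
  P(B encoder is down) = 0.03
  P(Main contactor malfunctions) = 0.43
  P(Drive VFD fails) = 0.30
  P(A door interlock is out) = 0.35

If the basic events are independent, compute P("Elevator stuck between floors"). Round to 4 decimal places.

P(Safety circuit fails) [OR] = 1 − (1−0.34) × (1−0.24) × (1−0.08) × (1−0.43) = 0.736961
P(Leveling path inoperative) [AND] = 0.736961 × 0.31 × 0.29 = 0.066253
P(Controller branch unavailable) [AND] = 0.43 × 0.30 = 0.129000
P(Brake release lost) [OR] = 1 − (1−0.03) × (1−0.129000) × (1−0.35) = 0.450835
P(Elevator stuck between floors) [OR] = 1 − (1−0.066253) × (1−0.450835) = 0.487219
Rounded to 4 decimal places: P(Elevator stuck between floors) ≈ 0.4872.

0.4872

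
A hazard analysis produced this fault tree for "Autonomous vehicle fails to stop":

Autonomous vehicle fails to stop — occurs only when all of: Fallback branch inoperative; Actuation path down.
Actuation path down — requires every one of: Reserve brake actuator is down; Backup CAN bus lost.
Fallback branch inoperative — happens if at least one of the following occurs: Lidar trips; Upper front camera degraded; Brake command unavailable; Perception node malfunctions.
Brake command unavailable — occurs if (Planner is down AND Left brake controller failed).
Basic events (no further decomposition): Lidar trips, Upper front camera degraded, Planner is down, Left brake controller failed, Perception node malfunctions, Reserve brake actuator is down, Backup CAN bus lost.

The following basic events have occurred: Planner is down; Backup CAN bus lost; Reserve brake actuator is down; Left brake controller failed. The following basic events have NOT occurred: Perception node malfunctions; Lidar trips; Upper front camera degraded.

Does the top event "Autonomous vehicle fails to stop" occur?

Brake command unavailable [AND]: Planner is down=occurs, Left brake controller failed=occurs → all inputs occur → occurs.
Fallback branch inoperative [OR]: Lidar trips=not, Upper front camera degraded=not, Brake command unavailable=occurs, Perception node malfunctions=not → at least one input occurs → occurs.
Actuation path down [AND]: Reserve brake actuator is down=occurs, Backup CAN bus lost=occurs → all inputs occur → occurs.
Autonomous vehicle fails to stop [AND]: Fallback branch inoperative=occurs, Actuation path down=occurs → all inputs occur → occurs.

Yes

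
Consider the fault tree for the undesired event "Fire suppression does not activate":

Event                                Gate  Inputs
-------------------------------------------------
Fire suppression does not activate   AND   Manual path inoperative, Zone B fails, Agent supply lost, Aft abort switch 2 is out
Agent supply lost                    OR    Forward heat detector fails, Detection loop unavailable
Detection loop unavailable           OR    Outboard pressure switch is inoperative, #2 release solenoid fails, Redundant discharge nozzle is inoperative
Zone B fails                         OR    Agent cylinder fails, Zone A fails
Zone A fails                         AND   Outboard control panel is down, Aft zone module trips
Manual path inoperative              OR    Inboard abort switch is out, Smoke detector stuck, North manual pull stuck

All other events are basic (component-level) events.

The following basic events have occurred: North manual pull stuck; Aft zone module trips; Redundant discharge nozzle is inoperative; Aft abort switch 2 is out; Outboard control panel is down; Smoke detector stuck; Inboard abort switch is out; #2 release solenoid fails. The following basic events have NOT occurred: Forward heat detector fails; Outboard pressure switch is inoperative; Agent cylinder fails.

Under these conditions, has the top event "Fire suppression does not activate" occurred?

Manual path inoperative [OR]: Inboard abort switch is out=occurs, Smoke detector stuck=occurs, North manual pull stuck=occurs → at least one input occurs → occurs.
Zone A fails [AND]: Outboard control panel is down=occurs, Aft zone module trips=occurs → all inputs occur → occurs.
Zone B fails [OR]: Agent cylinder fails=not, Zone A fails=occurs → at least one input occurs → occurs.
Detection loop unavailable [OR]: Outboard pressure switch is inoperative=not, #2 release solenoid fails=occurs, Redundant discharge nozzle is inoperative=occurs → at least one input occurs → occurs.
Agent supply lost [OR]: Forward heat detector fails=not, Detection loop unavailable=occurs → at least one input occurs → occurs.
Fire suppression does not activate [AND]: Manual path inoperative=occurs, Zone B fails=occurs, Agent supply lost=occurs, Aft abort switch 2 is out=occurs → all inputs occur → occurs.

Yes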